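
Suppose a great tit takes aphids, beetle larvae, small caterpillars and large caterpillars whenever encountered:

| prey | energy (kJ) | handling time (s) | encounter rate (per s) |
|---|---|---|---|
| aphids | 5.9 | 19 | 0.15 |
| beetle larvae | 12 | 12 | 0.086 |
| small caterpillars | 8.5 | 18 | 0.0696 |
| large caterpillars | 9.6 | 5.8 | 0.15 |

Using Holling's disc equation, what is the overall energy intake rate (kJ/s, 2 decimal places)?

Energy encountered per unit search time: 0.15×5.9 + 0.086×12 + 0.0696×8.5 + 0.15×9.6 = 3.949 kJ/s.
Handling time per unit search time: 0.15×19 + 0.086×12 + 0.0696×18 + 0.15×5.8 = 6.005.
Rate = 3.949/(1 + 6.005) = 0.5637 kJ/s.

0.56 kJ/s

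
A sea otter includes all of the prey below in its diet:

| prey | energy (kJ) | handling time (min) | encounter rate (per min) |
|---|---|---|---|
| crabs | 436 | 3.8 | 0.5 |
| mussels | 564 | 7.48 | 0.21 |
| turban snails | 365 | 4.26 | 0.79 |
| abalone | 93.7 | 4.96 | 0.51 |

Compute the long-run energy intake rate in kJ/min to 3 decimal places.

R = Σλ_iE_i / (1 + Σλ_ih_i)
Numerator: 0.5×436 + 0.21×564 + 0.79×365 + 0.51×93.7 = 672.6
Denominator: 1 + 0.5×3.8 + 0.21×7.48 + 0.79×4.26 + 0.51×4.96 = 10.37
R = 672.6/10.37 = 64.88 kJ/min

64.884 kJ/min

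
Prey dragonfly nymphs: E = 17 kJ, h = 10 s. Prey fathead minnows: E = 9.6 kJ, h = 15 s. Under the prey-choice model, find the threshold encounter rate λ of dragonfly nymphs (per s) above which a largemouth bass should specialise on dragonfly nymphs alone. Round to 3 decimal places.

0.060 per s

At the threshold, the rate on dragonfly nymphs alone equals the profitability of fathead minnows: λ·17/(1 + λ·10) = 9.6/15 = 0.64.
Rearranging, λ(17 − 0.64×10) = 0.64, so λ = 0.64/10.6 = 0.06038 per s.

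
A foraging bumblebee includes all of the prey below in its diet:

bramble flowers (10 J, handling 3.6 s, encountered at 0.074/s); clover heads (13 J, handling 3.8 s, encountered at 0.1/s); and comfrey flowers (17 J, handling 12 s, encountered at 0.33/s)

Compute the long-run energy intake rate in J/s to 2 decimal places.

1.36 J/s

R = Σλ_iE_i / (1 + Σλ_ih_i)
Numerator: 0.074×10 + 0.1×13 + 0.33×17 = 7.65
Denominator: 1 + 0.074×3.6 + 0.1×3.8 + 0.33×12 = 5.606
R = 7.65/5.606 = 1.365 J/s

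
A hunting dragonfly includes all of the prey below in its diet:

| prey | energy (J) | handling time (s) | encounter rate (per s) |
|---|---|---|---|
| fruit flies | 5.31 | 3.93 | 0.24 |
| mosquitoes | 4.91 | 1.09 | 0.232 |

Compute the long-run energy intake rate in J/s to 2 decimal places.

1.10 J/s

Energy encountered per unit search time: 0.24×5.31 + 0.232×4.91 = 2.414 J/s.
Handling time per unit search time: 0.24×3.93 + 0.232×1.09 = 1.196.
Rate = 2.414/(1 + 1.196) = 1.099 J/s.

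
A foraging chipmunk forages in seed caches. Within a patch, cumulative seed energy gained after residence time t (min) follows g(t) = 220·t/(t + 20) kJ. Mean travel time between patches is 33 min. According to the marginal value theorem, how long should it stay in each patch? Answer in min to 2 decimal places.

Maximise g(t)/(T+t): set derivative to zero → g'(t)(T+t) = g(t).
g'(t) = 220·20/(t + 20)². Setting 220·20/(t+20)² = 220t/[(t+20)(33+t)] gives 20(33+t) = t(t+20), so t² = 20×33 = 660.
t* = √660 = 25.69 min.

25.69 min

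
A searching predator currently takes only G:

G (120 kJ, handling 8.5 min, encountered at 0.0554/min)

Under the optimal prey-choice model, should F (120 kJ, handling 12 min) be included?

Intake rate on the current diet: R = (0.0554×120) / (1 + 0.0554×8.5) = 6.648/1.471 = 4.52 kJ/min.
Profitability of F: 120/12 = 10 kJ/min.
10 > 4.52, so adding F raises the average — include it.

Yes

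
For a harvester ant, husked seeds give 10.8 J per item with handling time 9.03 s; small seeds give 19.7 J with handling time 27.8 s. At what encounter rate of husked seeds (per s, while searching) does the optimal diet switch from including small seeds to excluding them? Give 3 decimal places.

0.161 per s

At the threshold, the rate on husked seeds alone equals the profitability of small seeds: λ·10.8/(1 + λ·9.03) = 19.7/27.8 = 0.7086.
Rearranging, λ(10.8 − 0.7086×9.03) = 0.7086, so λ = 0.7086/4.401 = 0.161 per s.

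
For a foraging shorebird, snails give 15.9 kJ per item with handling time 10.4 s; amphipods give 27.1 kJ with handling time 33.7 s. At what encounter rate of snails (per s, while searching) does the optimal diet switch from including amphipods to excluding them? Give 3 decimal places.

0.107 per s

Drop amphipods once their profitability E₂/h₂ falls below the rate achievable on snails alone: E₂/h₂ = λE₁/(1 + λh₁).
Solve for λ: λE₁h₂ = E₂(1 + λh₁) → λ(E₁h₂ − E₂h₁) = E₂ → λ = E₂/(E₁h₂ − E₂h₁).
λ = 27.1/(15.9×33.7 − 27.1×10.4) = 27.1/254 = 0.1067 per s.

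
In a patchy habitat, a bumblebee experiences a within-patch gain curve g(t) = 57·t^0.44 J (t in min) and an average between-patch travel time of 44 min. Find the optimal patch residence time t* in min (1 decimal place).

34.6 min

By the marginal value theorem, leave when the instantaneous gain rate g'(t) equals the habitat-wide average g(t)/(T + t).
g'(t) = 0.44·57·t^-0.56. Setting 0.44·57·t^-0.56 = 57·t^0.44/(44+t) gives 0.44(44+t) = t, so 0.56·t = 0.44×44.
t* = 0.44×44/0.56 = 34.57 min.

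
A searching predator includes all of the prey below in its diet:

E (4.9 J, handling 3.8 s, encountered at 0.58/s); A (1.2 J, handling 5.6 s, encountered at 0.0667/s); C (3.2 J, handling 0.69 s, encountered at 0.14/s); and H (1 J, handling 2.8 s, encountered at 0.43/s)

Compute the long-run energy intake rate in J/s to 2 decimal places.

0.78 J/s

R = (0.58×4.9 + 0.0667×1.2 + 0.14×3.2 + 0.43×1) / (1 + 0.58×3.8 + 0.0667×5.6 + 0.14×0.69 + 0.43×2.8) = 3.8/4.878 = 0.779 J/s.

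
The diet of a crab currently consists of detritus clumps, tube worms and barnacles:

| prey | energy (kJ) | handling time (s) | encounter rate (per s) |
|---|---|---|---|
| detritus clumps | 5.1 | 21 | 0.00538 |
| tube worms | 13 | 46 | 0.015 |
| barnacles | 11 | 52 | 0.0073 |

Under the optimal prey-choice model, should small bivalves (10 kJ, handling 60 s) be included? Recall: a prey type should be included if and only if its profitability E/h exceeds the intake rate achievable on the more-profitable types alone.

On detritus clumps, tube worms and barnacles alone, R = ΣλE/(1+Σλh) = 0.3027/2.183 = 0.1387 kJ/s.
small bivalves: E/h = 10/60 = 0.1667 kJ/s.
Since 0.1667 > R, including small bivalves increases the long-run rate.

Yes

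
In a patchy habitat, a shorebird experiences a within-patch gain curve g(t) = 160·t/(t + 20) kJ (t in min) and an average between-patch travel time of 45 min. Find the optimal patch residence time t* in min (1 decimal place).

Maximise g(t)/(T+t): set derivative to zero → g'(t)(T+t) = g(t).
g'(t) = 160·20/(t + 20)². Setting 160·20/(t+20)² = 160t/[(t+20)(45+t)] gives 20(45+t) = t(t+20), so t² = 20×45 = 900.
t* = √900 = 30 min.

30.0 min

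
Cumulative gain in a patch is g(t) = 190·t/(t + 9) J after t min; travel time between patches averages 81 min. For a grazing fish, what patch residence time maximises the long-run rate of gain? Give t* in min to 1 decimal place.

By the marginal value theorem, leave when the instantaneous gain rate g'(t) equals the habitat-wide average g(t)/(T + t).
g'(t) = 190·9/(t + 9)². Setting 190·9/(t+9)² = 190t/[(t+9)(81+t)] gives 9(81+t) = t(t+9), so t² = 9×81 = 729.
t* = √729 = 27 min.

27.0 min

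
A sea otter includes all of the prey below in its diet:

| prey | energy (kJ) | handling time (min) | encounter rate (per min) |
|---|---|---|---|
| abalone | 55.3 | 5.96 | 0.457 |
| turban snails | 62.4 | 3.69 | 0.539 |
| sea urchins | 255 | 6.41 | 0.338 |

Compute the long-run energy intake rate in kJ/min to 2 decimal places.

18.42 kJ/min

R = Σλ_iE_i / (1 + Σλ_ih_i)
Numerator: 0.457×55.3 + 0.539×62.4 + 0.338×255 = 145.1
Denominator: 1 + 0.457×5.96 + 0.539×3.69 + 0.338×6.41 = 7.879
R = 145.1/7.879 = 18.42 kJ/min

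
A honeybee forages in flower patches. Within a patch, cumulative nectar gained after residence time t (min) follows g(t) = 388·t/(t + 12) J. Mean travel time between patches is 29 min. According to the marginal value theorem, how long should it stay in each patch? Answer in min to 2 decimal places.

Optimal t* satisfies g'(t*) = g(t*)/(T + t*).
g'(t) = 388·12/(t + 12)². Setting 388·12/(t+12)² = 388t/[(t+12)(29+t)] gives 12(29+t) = t(t+12), so t² = 12×29 = 348.
t* = √348 = 18.65 min.

18.65 min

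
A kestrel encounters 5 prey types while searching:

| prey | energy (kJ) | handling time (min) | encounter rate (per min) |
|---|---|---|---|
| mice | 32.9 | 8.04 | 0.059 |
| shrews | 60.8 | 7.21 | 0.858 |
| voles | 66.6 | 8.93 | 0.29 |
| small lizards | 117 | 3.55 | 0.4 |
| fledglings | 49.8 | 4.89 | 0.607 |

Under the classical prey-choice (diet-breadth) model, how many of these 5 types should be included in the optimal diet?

E/h in descending order: small lizards 33, fledglings 10.2, shrews 8.43, voles 7.46, mice 4.09 kJ/min. The optimal diet is the largest prefix of this list for which every included type satisfies E_i/h_i > R on the types above it.
Rate on top 1: 19.34. fledglings: 10.2 < 19.34 → exclude; stop.
Optimal diet: small lizards — 1 of 5 types.

1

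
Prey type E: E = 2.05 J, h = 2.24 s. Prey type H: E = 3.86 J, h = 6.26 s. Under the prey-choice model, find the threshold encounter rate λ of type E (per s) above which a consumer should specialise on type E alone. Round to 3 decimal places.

0.922 per s

The zero-one rule: include type H iff E₂/h₂ > λE₁/(1+λh₁). Equality gives the switch point.
λE₁h₂ = E₂ + λE₂h₁ ⇒ λ = E₂/(E₁h₂ − E₂h₁) = 3.86/(12.83 − 8.646) = 0.922 per s.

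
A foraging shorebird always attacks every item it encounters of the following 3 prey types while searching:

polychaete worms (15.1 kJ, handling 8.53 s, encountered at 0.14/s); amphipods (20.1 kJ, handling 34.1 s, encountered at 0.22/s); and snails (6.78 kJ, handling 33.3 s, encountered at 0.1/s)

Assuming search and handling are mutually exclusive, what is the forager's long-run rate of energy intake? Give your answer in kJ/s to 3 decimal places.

0.554 kJ/s

R = (0.14×15.1 + 0.22×20.1 + 0.1×6.78) / (1 + 0.14×8.53 + 0.22×34.1 + 0.1×33.3) = 7.214/13.03 = 0.5538 kJ/s.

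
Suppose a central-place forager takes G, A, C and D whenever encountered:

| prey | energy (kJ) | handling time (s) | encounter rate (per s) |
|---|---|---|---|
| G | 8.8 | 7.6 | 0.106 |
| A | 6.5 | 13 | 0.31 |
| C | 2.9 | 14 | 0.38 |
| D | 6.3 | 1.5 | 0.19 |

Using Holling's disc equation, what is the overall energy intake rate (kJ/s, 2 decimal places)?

Energy encountered per unit search time: 0.106×8.8 + 0.31×6.5 + 0.38×2.9 + 0.19×6.3 = 5.247 kJ/s.
Handling time per unit search time: 0.106×7.6 + 0.31×13 + 0.38×14 + 0.19×1.5 = 10.44.
Rate = 5.247/(1 + 10.44) = 0.4586 kJ/s.

0.46 kJ/s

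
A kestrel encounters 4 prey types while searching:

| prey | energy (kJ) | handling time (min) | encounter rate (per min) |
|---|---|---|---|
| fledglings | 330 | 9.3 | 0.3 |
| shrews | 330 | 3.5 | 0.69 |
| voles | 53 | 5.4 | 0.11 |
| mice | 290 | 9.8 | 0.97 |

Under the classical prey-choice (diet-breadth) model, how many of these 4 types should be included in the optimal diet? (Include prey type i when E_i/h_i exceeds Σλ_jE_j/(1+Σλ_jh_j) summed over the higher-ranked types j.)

1

Profitabilities (E/h, kJ/min): shrews 94.3, fledglings 35.5, mice 29.6, voles 9.81. Add prey in this order while the next type's profitability exceeds the intake rate on those already taken.
Rate on top 1: 66.68. fledglings: 35.5 < 66.68 → exclude; stop.
Optimal diet: shrews — 1 of 4 types.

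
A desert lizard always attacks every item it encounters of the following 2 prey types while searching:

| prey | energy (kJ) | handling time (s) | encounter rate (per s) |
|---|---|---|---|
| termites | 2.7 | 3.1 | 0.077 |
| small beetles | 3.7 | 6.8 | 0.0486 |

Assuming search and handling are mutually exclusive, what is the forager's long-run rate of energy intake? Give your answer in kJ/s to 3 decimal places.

0.247 kJ/s

R = (0.077×2.7 + 0.0486×3.7) / (1 + 0.077×3.1 + 0.0486×6.8) = 0.3877/1.569 = 0.2471 kJ/s.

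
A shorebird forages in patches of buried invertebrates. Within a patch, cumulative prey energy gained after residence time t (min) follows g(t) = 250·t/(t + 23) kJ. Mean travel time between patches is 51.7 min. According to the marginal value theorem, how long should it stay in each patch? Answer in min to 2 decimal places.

34.48 min

Maximise g(t)/(T+t): set derivative to zero → g'(t)(T+t) = g(t).
g'(t) = 250·23/(t + 23)². Setting 250·23/(t+23)² = 250t/[(t+23)(51.7+t)] gives 23(51.7+t) = t(t+23), so t² = 23×51.7 = 1189.
t* = √1189 = 34.48 min.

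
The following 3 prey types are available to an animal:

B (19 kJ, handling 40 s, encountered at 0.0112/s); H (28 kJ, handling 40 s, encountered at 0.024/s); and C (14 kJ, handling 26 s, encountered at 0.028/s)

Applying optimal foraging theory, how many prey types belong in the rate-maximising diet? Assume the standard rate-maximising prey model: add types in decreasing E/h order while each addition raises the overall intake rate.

Rank by E/h (kJ/s): H 0.7, C 0.538, B 0.475. Include each in turn until the next type's E/h falls below the running intake rate.
Rate on top 1: 0.3429. C: 0.538 > 0.3429 → include.
Rate on top 2: 0.3958. B: 0.475 > 0.3958 → include.
Optimal diet: H, C, B — 3 of 3 types.

3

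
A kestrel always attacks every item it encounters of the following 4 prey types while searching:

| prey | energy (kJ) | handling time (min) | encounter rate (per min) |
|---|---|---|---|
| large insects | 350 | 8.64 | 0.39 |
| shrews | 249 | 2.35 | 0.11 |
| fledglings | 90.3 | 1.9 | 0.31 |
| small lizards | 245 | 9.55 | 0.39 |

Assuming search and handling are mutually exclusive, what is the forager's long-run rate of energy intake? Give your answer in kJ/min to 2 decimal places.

R = Σλ_iE_i / (1 + Σλ_ih_i)
Numerator: 0.39×350 + 0.11×249 + 0.31×90.3 + 0.39×245 = 287.4
Denominator: 1 + 0.39×8.64 + 0.11×2.35 + 0.31×1.9 + 0.39×9.55 = 8.942
R = 287.4/8.942 = 32.15 kJ/min

32.15 kJ/min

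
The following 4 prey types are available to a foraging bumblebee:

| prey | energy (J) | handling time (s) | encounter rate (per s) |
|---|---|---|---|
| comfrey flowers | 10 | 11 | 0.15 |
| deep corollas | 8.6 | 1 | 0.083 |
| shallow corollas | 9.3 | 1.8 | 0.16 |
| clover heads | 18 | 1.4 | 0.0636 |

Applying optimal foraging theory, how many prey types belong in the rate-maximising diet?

3

Profitabilities (E/h, J/s): clover heads 12.9, deep corollas 8.6, shallow corollas 5.17, comfrey flowers 0.909. Add prey in this order while the next type's profitability exceeds the intake rate on those already taken.
Rate on top 1: 1.051. deep corollas: 8.6 > 1.051 → include.
Rate on top 2: 1.586. shallow corollas: 5.17 > 1.586 → include.
Rate on top 3: 2.292. comfrey flowers: 0.909 < 2.292 → exclude; stop.
Optimal diet: clover heads, deep corollas, shallow corollas — 3 of 4 types.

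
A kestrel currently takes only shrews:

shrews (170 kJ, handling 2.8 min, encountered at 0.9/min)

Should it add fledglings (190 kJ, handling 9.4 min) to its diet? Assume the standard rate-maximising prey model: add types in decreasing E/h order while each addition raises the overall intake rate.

Intake rate on the current diet: R = (0.9×170) / (1 + 0.9×2.8) = 153/3.52 = 43.47 kJ/min.
Profitability of fledglings: 190/9.4 = 20.21 kJ/min.
Since 20.21 < R, time spent handling fledglings is better spent searching.

No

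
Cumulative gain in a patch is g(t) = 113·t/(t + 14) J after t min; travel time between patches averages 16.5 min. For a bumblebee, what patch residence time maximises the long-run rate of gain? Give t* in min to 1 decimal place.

15.2 min

Maximise g(t)/(T+t): set derivative to zero → g'(t)(T+t) = g(t).
g'(t) = 113·14/(t + 14)². Setting 113·14/(t+14)² = 113t/[(t+14)(16.5+t)] gives 14(16.5+t) = t(t+14), so t² = 14×16.5 = 231.
t* = √231 = 15.2 min.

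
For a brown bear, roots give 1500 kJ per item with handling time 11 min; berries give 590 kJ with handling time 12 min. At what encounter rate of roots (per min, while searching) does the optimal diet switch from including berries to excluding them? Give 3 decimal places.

0.051 per min

Drop berries once their profitability E₂/h₂ falls below the rate achievable on roots alone: E₂/h₂ = λE₁/(1 + λh₁).
Solve for λ: λE₁h₂ = E₂(1 + λh₁) → λ(E₁h₂ − E₂h₁) = E₂ → λ = E₂/(E₁h₂ − E₂h₁).
λ = 590/(1500×12 − 590×11) = 590/1.151e+04 = 0.05126 per min.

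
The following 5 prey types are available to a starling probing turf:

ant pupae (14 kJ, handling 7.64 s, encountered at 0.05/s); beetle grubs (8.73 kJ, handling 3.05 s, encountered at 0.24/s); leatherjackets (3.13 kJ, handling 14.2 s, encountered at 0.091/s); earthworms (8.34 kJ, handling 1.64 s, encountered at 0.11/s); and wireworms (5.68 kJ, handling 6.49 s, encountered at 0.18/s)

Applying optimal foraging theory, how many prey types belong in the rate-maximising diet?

Profitabilities (E/h, kJ/s): earthworms 5.09, beetle grubs 2.86, ant pupae 1.83, wireworms 0.875, leatherjackets 0.22. Add prey in this order while the next type's profitability exceeds the intake rate on those already taken.
Rate on top 1: 0.7772. beetle grubs: 2.86 > 0.7772 → include.
Rate on top 2: 1.575. ant pupae: 1.83 > 1.575 → include.
Rate on top 3: 1.618. wireworms: 0.875 < 1.618 → exclude; stop.
Optimal diet: earthworms, beetle grubs, ant pupae — 3 of 5 types.

3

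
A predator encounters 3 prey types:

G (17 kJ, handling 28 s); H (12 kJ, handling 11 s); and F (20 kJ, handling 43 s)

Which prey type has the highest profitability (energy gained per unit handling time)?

Profitability E/h (kJ/s): G = 17/28 = 0.607, H = 12/11 = 1.09, F = 20/43 = 0.465.
Ranked: H > G > F.

H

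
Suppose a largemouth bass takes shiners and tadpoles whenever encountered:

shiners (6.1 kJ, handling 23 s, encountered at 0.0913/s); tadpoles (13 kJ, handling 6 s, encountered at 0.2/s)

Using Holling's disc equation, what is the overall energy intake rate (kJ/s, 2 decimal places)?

0.73 kJ/s

R = Σλ_iE_i / (1 + Σλ_ih_i)
Numerator: 0.0913×6.1 + 0.2×13 = 3.157
Denominator: 1 + 0.0913×23 + 0.2×6 = 4.3
R = 3.157/4.3 = 0.7342 kJ/s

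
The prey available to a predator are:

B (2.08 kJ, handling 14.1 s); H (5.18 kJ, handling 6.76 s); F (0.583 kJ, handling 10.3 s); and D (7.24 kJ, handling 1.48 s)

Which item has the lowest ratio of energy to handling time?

In descending order of E/h:
D: 7.24/1.48 = 4.89 kJ/s
H: 5.18/6.76 = 0.766 kJ/s
B: 2.08/14.1 = 0.148 kJ/s
F: 0.583/10.3 = 0.0566 kJ/s

F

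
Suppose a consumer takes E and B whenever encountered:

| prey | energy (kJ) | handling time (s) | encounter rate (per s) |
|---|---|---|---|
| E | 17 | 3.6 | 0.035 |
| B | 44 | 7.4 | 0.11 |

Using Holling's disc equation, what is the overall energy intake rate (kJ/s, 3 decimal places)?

R = (0.035×17 + 0.11×44) / (1 + 0.035×3.6 + 0.11×7.4) = 5.435/1.94 = 2.802 kJ/s.

2.802 kJ/s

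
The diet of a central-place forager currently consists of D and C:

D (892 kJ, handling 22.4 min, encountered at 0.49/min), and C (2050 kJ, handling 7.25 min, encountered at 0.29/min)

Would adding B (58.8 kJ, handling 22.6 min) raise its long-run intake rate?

No

On D and C alone, R = ΣλE/(1+Σλh) = 1032/14.08 = 73.27 kJ/min.
Profitability of B: 58.8/22.6 = 2.602 kJ/min.
2.602 < 73.27, so adding B would lower the average — exclude it.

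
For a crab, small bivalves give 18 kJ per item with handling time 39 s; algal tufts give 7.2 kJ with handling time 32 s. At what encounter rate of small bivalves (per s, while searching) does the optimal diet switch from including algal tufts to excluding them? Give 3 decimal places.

0.024 per s

Drop algal tufts once their profitability E₂/h₂ falls below the rate achievable on small bivalves alone: E₂/h₂ = λE₁/(1 + λh₁).
Solve for λ: λE₁h₂ = E₂(1 + λh₁) → λ(E₁h₂ − E₂h₁) = E₂ → λ = E₂/(E₁h₂ − E₂h₁).
λ = 7.2/(18×32 − 7.2×39) = 7.2/295.2 = 0.02439 per s.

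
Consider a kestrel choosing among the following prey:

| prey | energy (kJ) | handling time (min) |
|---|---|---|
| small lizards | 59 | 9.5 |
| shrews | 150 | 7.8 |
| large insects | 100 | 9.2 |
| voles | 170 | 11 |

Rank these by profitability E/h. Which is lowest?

In descending order of E/h:
shrews: 150/7.8 = 19.2 kJ/min
voles: 170/11 = 15.5 kJ/min
large insects: 100/9.2 = 10.9 kJ/min
small lizards: 59/9.5 = 6.21 kJ/min

small lizards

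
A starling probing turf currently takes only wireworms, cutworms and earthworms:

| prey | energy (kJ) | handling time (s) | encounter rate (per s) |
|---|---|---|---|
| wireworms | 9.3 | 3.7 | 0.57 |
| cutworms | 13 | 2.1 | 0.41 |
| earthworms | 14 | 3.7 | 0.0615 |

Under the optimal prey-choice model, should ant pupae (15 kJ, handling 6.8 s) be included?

Current rate: (0.57×9.3 + 0.41×13 + 0.0615×14)/(1 + 0.57×3.7 + 0.41×2.1 + 0.0615×3.7) = 2.738 kJ/s.
Profitability of ant pupae: 15/6.8 = 2.206 kJ/s.
Since 2.206 < R, time spent handling ant pupae is better spent searching.

No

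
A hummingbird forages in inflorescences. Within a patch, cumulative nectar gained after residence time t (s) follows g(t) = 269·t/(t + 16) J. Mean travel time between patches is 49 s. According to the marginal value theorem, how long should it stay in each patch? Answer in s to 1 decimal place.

Maximise g(t)/(T+t): set derivative to zero → g'(t)(T+t) = g(t).
g'(t) = 269·16/(t + 16)². Setting 269·16/(t+16)² = 269t/[(t+16)(49+t)] gives 16(49+t) = t(t+16), so t² = 16×49 = 784.
t* = √784 = 28 s.

28.0 s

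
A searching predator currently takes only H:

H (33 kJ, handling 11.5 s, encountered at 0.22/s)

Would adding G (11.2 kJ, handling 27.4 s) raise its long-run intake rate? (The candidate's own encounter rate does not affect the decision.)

No

On H alone, R = ΣλE/(1+Σλh) = 7.26/3.53 = 2.057 kJ/s.
G: E/h = 11.2/27.4 = 0.4088 kJ/s.
Since 0.4088 < R, time spent handling G is better spent searching.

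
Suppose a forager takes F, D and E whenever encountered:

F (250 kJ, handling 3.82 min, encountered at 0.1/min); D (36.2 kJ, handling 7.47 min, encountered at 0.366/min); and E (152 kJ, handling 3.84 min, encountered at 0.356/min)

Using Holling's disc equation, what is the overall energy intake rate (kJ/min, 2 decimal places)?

16.84 kJ/min

R = Σλ_iE_i / (1 + Σλ_ih_i)
Numerator: 0.1×250 + 0.366×36.2 + 0.356×152 = 92.36
Denominator: 1 + 0.1×3.82 + 0.366×7.47 + 0.356×3.84 = 5.483
R = 92.36/5.483 = 16.84 kJ/min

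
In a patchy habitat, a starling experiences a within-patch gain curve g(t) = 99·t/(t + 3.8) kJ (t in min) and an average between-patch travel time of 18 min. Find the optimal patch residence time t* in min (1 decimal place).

Optimal t* satisfies g'(t*) = g(t*)/(T + t*).
g'(t) = 99·3.8/(t + 3.8)². Setting 99·3.8/(t+3.8)² = 99t/[(t+3.8)(18+t)] gives 3.8(18+t) = t(t+3.8), so t² = 3.8×18 = 68.4.
t* = √68.4 = 8.27 min.

8.3 min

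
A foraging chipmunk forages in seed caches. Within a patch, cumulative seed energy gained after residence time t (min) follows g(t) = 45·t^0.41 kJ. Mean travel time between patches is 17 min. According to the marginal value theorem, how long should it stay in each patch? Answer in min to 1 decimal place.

Optimal t* satisfies g'(t*) = g(t*)/(T + t*).
g'(t) = 0.41·45·t^-0.59. Setting 0.41·45·t^-0.59 = 45·t^0.41/(17+t) gives 0.41(17+t) = t, so 0.59·t = 0.41×17.
t* = 0.41×17/0.59 = 11.81 min.

11.8 min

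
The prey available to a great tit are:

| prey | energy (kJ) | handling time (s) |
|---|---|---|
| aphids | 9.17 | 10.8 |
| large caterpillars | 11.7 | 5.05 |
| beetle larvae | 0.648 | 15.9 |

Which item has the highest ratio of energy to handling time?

large caterpillars

In descending order of E/h:
large caterpillars: 11.7/5.05 = 2.32 kJ/s
aphids: 9.17/10.8 = 0.849 kJ/s
beetle larvae: 0.648/15.9 = 0.0408 kJ/s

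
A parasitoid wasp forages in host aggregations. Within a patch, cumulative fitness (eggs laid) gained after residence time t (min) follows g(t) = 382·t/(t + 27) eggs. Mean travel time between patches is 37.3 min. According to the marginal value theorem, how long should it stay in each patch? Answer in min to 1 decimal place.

By the marginal value theorem, leave when the instantaneous gain rate g'(t) equals the habitat-wide average g(t)/(T + t).
g'(t) = 382·27/(t + 27)². Setting 382·27/(t+27)² = 382t/[(t+27)(37.3+t)] gives 27(37.3+t) = t(t+27), so t² = 27×37.3 = 1007.
t* = √1007 = 31.73 min.

31.7 min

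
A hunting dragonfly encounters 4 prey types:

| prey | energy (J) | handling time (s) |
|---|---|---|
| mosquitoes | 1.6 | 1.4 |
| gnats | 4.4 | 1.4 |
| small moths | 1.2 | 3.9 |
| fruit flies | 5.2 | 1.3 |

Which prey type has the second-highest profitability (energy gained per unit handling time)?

gnats

In descending order of E/h:
fruit flies: 5.2/1.3 = 4 J/s
gnats: 4.4/1.4 = 3.14 J/s
mosquitoes: 1.6/1.4 = 1.14 J/s
small moths: 1.2/3.9 = 0.308 J/s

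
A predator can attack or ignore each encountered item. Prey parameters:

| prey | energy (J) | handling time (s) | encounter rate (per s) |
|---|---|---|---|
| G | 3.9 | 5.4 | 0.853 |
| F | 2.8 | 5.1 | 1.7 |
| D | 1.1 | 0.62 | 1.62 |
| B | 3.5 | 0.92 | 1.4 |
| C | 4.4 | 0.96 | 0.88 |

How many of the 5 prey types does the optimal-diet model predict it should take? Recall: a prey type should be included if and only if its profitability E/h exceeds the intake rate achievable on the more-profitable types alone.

2

Profitabilities (E/h, J/s): C 4.58, B 3.8, D 1.77, G 0.722, F 0.549. Add prey in this order while the next type's profitability exceeds the intake rate on those already taken.
Rate on top 1: 2.099. B: 3.8 > 2.099 → include.
Rate on top 2: 2.8. D: 1.77 < 2.8 → exclude; stop.
Optimal diet: C, B — 2 of 5 types.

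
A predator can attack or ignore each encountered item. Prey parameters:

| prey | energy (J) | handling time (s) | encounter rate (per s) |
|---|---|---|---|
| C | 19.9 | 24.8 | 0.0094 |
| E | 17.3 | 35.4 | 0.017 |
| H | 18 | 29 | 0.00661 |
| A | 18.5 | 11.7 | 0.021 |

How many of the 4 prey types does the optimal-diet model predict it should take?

4

Profitabilities (E/h, J/s): A 1.58, C 0.802, H 0.621, E 0.489. Add prey in this order while the next type's profitability exceeds the intake rate on those already taken.
Rate on top 1: 0.3119. C: 0.802 > 0.3119 → include.
Rate on top 2: 0.3892. H: 0.621 > 0.3892 → include.
Rate on top 3: 0.4158. E: 0.489 > 0.4158 → include.
Optimal diet: A, C, H, E — 4 of 4 types.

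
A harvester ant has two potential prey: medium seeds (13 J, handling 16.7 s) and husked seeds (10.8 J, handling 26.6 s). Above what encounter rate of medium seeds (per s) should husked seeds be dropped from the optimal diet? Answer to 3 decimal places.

The zero-one rule: include husked seeds iff E₂/h₂ > λE₁/(1+λh₁). Equality gives the switch point.
λE₁h₂ = E₂ + λE₂h₁ ⇒ λ = E₂/(E₁h₂ − E₂h₁) = 10.8/(345.8 − 180.4) = 0.06528 per s.

0.065 per s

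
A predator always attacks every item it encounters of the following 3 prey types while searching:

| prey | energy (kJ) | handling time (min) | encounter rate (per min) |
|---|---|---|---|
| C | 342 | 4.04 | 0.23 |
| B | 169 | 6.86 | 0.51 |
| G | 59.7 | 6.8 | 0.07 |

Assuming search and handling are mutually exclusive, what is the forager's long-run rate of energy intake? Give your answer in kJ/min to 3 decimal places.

28.631 kJ/min

R = Σλ_iE_i / (1 + Σλ_ih_i)
Numerator: 0.23×342 + 0.51×169 + 0.07×59.7 = 169
Denominator: 1 + 0.23×4.04 + 0.51×6.86 + 0.07×6.8 = 5.904
R = 169/5.904 = 28.63 kJ/min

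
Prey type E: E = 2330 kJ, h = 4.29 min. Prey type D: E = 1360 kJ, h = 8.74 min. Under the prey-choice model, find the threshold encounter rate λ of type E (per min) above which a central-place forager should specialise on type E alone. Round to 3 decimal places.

At the threshold, the rate on type E alone equals the profitability of type D: λ·2330/(1 + λ·4.29) = 1360/8.74 = 155.6.
Rearranging, λ(2330 − 155.6×4.29) = 155.6, so λ = 155.6/1662 = 0.0936 per min.

0.094 per min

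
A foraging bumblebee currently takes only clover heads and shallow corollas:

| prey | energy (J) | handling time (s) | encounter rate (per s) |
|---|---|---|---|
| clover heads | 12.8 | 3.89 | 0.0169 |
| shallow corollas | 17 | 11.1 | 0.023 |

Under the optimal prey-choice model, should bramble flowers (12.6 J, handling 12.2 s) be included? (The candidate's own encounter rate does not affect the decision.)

On clover heads and shallow corollas alone, R = ΣλE/(1+Σλh) = 0.6073/1.321 = 0.4597 J/s.
bramble flowers: E/h = 12.6/12.2 = 1.033 J/s.
Since 1.033 > R, including bramble flowers increases the long-run rate.

Yes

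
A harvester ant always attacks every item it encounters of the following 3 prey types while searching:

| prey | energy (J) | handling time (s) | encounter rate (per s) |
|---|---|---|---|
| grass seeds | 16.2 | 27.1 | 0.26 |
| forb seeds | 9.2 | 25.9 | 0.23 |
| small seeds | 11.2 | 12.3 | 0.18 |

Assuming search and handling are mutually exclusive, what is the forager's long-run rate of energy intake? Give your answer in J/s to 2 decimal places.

Energy encountered per unit search time: 0.26×16.2 + 0.23×9.2 + 0.18×11.2 = 8.344 J/s.
Handling time per unit search time: 0.26×27.1 + 0.23×25.9 + 0.18×12.3 = 15.22.
Rate = 8.344/(1 + 15.22) = 0.5145 J/s.

0.51 J/s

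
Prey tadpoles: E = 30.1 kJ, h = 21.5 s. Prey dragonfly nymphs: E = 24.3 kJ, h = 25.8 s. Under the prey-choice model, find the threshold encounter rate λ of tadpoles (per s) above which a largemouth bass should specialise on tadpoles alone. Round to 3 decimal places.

0.096 per s

Drop dragonfly nymphs once their profitability E₂/h₂ falls below the rate achievable on tadpoles alone: E₂/h₂ = λE₁/(1 + λh₁).
Solve for λ: λE₁h₂ = E₂(1 + λh₁) → λ(E₁h₂ − E₂h₁) = E₂ → λ = E₂/(E₁h₂ − E₂h₁).
λ = 24.3/(30.1×25.8 − 24.3×21.5) = 24.3/254.1 = 0.09562 per s.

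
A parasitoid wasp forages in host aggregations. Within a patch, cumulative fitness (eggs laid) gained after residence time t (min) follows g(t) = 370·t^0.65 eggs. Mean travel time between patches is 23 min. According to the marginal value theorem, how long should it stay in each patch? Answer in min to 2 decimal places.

42.71 min

Maximise g(t)/(T+t): set derivative to zero → g'(t)(T+t) = g(t).
g'(t) = 0.65·370·t^-0.35. Setting 0.65·370·t^-0.35 = 370·t^0.65/(23+t) gives 0.65(23+t) = t, so 0.35·t = 0.65×23.
t* = 0.65×23/0.35 = 42.71 min.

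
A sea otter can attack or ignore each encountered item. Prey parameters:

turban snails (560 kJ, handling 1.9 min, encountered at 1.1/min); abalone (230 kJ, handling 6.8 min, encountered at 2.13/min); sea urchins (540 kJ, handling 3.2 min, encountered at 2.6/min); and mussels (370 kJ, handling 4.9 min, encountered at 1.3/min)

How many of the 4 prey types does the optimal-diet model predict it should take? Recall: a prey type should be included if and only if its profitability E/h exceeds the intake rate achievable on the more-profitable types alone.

1

Rank by E/h (kJ/min): turban snails 295, sea urchins 169, mussels 75.5, abalone 33.8. Include each in turn until the next type's E/h falls below the running intake rate.
Rate on top 1: 199.4. sea urchins: 169 < 199.4 → exclude; stop.
Optimal diet: turban snails — 1 of 4 types.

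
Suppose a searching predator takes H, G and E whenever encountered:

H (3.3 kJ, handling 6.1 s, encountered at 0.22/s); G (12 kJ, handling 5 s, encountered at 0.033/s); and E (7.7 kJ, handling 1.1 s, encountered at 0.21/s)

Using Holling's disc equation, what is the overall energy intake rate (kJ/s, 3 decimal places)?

1.000 kJ/s

R = Σλ_iE_i / (1 + Σλ_ih_i)
Numerator: 0.22×3.3 + 0.033×12 + 0.21×7.7 = 2.739
Denominator: 1 + 0.22×6.1 + 0.033×5 + 0.21×1.1 = 2.738
R = 2.739/2.738 = 1 kJ/s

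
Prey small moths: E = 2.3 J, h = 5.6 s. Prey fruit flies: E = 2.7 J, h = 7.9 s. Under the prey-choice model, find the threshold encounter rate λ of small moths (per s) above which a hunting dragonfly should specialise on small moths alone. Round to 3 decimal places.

At the threshold, the rate on small moths alone equals the profitability of fruit flies: λ·2.3/(1 + λ·5.6) = 2.7/7.9 = 0.3418.
Rearranging, λ(2.3 − 0.3418×5.6) = 0.3418, so λ = 0.3418/0.3861 = 0.8852 per s.

0.885 per s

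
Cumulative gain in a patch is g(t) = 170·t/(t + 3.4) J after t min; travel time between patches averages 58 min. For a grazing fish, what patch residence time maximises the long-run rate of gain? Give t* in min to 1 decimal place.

Maximise g(t)/(T+t): set derivative to zero → g'(t)(T+t) = g(t).
g'(t) = 170·3.4/(t + 3.4)². Setting 170·3.4/(t+3.4)² = 170t/[(t+3.4)(58+t)] gives 3.4(58+t) = t(t+3.4), so t² = 3.4×58 = 197.2.
t* = √197.2 = 14.04 min.

14.0 min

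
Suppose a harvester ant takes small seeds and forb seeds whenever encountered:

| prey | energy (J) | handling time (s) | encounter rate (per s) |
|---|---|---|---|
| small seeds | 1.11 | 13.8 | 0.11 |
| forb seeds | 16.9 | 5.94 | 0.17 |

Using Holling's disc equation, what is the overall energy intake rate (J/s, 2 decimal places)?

R = Σλ_iE_i / (1 + Σλ_ih_i)
Numerator: 0.11×1.11 + 0.17×16.9 = 2.995
Denominator: 1 + 0.11×13.8 + 0.17×5.94 = 3.528
R = 2.995/3.528 = 0.849 J/s

0.85 J/s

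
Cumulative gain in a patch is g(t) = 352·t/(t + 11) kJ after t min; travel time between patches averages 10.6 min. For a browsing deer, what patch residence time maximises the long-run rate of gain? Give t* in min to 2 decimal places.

By the marginal value theorem, leave when the instantaneous gain rate g'(t) equals the habitat-wide average g(t)/(T + t).
g'(t) = 352·11/(t + 11)². Setting 352·11/(t+11)² = 352t/[(t+11)(10.6+t)] gives 11(10.6+t) = t(t+11), so t² = 11×10.6 = 116.6.
t* = √116.6 = 10.8 min.

10.80 min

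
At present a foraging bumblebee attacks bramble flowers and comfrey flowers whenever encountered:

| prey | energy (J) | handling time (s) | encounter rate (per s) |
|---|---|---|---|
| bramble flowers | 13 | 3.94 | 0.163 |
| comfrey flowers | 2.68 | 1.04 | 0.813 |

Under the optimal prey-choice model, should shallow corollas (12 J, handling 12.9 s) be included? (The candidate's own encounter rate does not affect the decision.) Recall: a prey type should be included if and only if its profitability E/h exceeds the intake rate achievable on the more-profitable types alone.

No

On bramble flowers and comfrey flowers alone, R = ΣλE/(1+Σλh) = 4.298/2.488 = 1.728 J/s.
Profitability of shallow corollas: 12/12.9 = 0.9302 J/s.
0.9302 < 1.728, so adding shallow corollas would lower the average — exclude it.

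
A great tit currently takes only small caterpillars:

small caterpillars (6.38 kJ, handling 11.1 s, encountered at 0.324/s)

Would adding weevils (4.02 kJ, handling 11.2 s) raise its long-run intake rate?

No

On small caterpillars alone, R = ΣλE/(1+Σλh) = 2.067/4.596 = 0.4497 kJ/s.
Profitability of weevils: 4.02/11.2 = 0.3589 kJ/s.
Since 0.3589 < R, time spent handling weevils is better spent searching.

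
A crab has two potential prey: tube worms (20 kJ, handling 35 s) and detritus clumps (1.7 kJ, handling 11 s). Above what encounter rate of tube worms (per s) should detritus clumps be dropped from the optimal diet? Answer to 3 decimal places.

0.011 per s

At the threshold, the rate on tube worms alone equals the profitability of detritus clumps: λ·20/(1 + λ·35) = 1.7/11 = 0.1545.
Rearranging, λ(20 − 0.1545×35) = 0.1545, so λ = 0.1545/14.59 = 0.01059 per s.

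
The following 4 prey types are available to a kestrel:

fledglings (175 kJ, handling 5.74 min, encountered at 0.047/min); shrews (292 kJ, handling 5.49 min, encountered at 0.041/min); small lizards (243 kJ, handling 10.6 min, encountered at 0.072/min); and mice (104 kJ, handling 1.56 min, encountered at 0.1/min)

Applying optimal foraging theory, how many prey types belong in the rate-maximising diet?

4

Rank by E/h (kJ/min): mice 66.7, shrews 53.2, fledglings 30.5, small lizards 22.9. Include each in turn until the next type's E/h falls below the running intake rate.
Rate on top 1: 8.997. shrews: 53.2 > 8.997 → include.
Rate on top 2: 16.2. fledglings: 30.5 > 16.2 → include.
Rate on top 3: 18.53. small lizards: 22.9 > 18.53 → include.
Optimal diet: mice, shrews, fledglings, small lizards — 4 of 4 types.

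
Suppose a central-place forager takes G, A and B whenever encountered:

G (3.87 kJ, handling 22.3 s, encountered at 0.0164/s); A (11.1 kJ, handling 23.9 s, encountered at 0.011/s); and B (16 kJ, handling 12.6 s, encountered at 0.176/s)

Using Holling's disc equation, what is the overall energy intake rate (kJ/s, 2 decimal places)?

R = Σλ_iE_i / (1 + Σλ_ih_i)
Numerator: 0.0164×3.87 + 0.011×11.1 + 0.176×16 = 3.002
Denominator: 1 + 0.0164×22.3 + 0.011×23.9 + 0.176×12.6 = 3.846
R = 3.002/3.846 = 0.7804 kJ/s

0.78 kJ/s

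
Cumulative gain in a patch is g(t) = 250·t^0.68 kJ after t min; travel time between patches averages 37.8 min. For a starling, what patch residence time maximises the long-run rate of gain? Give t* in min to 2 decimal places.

Optimal t* satisfies g'(t*) = g(t*)/(T + t*).
g'(t) = 0.68·250·t^-0.32. Setting 0.68·250·t^-0.32 = 250·t^0.68/(37.8+t) gives 0.68(37.8+t) = t, so 0.32·t = 0.68×37.8.
t* = 0.68×37.8/0.32 = 80.33 min.

80.33 min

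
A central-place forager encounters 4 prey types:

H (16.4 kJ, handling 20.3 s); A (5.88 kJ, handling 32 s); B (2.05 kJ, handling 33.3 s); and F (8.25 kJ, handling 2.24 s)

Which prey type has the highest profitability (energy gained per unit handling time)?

In descending order of E/h:
F: 8.25/2.24 = 3.68 kJ/s
H: 16.4/20.3 = 0.808 kJ/s
A: 5.88/32 = 0.184 kJ/s
B: 2.05/33.3 = 0.0616 kJ/s

F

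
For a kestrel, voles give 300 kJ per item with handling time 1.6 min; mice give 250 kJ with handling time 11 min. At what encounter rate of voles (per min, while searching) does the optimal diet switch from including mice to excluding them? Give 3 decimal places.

0.086 per min

Drop mice once their profitability E₂/h₂ falls below the rate achievable on voles alone: E₂/h₂ = λE₁/(1 + λh₁).
Solve for λ: λE₁h₂ = E₂(1 + λh₁) → λ(E₁h₂ − E₂h₁) = E₂ → λ = E₂/(E₁h₂ − E₂h₁).
λ = 250/(300×11 − 250×1.6) = 250/2900 = 0.08621 per min.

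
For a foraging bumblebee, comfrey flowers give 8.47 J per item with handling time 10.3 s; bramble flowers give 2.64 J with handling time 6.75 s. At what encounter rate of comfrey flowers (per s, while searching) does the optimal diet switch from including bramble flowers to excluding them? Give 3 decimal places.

0.088 per s

Drop bramble flowers once their profitability E₂/h₂ falls below the rate achievable on comfrey flowers alone: E₂/h₂ = λE₁/(1 + λh₁).
Solve for λ: λE₁h₂ = E₂(1 + λh₁) → λ(E₁h₂ − E₂h₁) = E₂ → λ = E₂/(E₁h₂ − E₂h₁).
λ = 2.64/(8.47×6.75 − 2.64×10.3) = 2.64/29.98 = 0.08806 per s.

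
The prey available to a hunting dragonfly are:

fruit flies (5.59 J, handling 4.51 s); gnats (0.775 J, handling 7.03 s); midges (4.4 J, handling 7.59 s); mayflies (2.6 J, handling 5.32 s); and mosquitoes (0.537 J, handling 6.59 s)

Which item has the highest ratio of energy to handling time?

In descending order of E/h:
fruit flies: 5.59/4.51 = 1.24 J/s
midges: 4.4/7.59 = 0.58 J/s
mayflies: 2.6/5.32 = 0.489 J/s
gnats: 0.775/7.03 = 0.11 J/s
mosquitoes: 0.537/6.59 = 0.0815 J/s

fruit flies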